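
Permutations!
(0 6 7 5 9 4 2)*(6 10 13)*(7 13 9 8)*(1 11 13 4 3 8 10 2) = (0 2)(1 11 13 6 4)(3 8 7 5 10 9) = [2, 11, 0, 8, 1, 10, 4, 5, 7, 3, 9, 13, 12, 6]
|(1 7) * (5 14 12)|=|(1 7)(5 14 12)|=6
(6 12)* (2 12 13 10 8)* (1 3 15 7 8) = [0, 3, 12, 15, 4, 5, 13, 8, 2, 9, 1, 11, 6, 10, 14, 7] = (1 3 15 7 8 2 12 6 13 10)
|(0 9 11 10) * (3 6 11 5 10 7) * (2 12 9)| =|(0 2 12 9 5 10)(3 6 11 7)| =12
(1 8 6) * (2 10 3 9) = [0, 8, 10, 9, 4, 5, 1, 7, 6, 2, 3] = (1 8 6)(2 10 3 9)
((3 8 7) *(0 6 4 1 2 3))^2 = ((0 6 4 1 2 3 8 7))^2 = (0 4 2 8)(1 3 7 6)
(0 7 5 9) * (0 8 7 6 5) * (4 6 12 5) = (0 12 5 9 8 7)(4 6) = [12, 1, 2, 3, 6, 9, 4, 0, 7, 8, 10, 11, 5]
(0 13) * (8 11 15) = (0 13)(8 11 15) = [13, 1, 2, 3, 4, 5, 6, 7, 11, 9, 10, 15, 12, 0, 14, 8]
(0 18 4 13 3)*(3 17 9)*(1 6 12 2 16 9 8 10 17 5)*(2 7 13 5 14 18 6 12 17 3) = (0 6 17 8 10 3)(1 12 7 13 14 18 4 5)(2 16 9) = [6, 12, 16, 0, 5, 1, 17, 13, 10, 2, 3, 11, 7, 14, 18, 15, 9, 8, 4]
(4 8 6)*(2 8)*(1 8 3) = [0, 8, 3, 1, 2, 5, 4, 7, 6] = (1 8 6 4 2 3)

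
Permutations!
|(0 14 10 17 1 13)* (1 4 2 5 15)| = |(0 14 10 17 4 2 5 15 1 13)| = 10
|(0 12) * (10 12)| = |(0 10 12)| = 3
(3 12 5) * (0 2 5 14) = [2, 1, 5, 12, 4, 3, 6, 7, 8, 9, 10, 11, 14, 13, 0] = (0 2 5 3 12 14)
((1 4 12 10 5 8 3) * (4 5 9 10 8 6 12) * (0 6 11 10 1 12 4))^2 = ((0 6 4)(1 5 11 10 9)(3 12 8))^2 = (0 4 6)(1 11 9 5 10)(3 8 12)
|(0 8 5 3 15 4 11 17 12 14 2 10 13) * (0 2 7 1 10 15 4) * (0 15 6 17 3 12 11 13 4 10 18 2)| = 16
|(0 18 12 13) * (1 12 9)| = |(0 18 9 1 12 13)| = 6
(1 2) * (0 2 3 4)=[2, 3, 1, 4, 0]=(0 2 1 3 4)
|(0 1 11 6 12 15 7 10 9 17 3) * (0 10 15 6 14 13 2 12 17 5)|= 26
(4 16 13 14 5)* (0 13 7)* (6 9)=[13, 1, 2, 3, 16, 4, 9, 0, 8, 6, 10, 11, 12, 14, 5, 15, 7]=(0 13 14 5 4 16 7)(6 9)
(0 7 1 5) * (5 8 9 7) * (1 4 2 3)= (0 5)(1 8 9 7 4 2 3)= [5, 8, 3, 1, 2, 0, 6, 4, 9, 7]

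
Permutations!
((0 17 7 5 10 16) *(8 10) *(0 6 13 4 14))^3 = (0 5 16 4 17 8 6 14 7 10 13)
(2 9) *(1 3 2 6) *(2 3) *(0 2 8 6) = (0 2 9)(1 8 6) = [2, 8, 9, 3, 4, 5, 1, 7, 6, 0]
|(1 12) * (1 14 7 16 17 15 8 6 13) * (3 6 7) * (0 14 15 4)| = 13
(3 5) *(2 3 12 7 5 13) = (2 3 13)(5 12 7) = [0, 1, 3, 13, 4, 12, 6, 5, 8, 9, 10, 11, 7, 2]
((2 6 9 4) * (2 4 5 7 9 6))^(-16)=(5 9 7)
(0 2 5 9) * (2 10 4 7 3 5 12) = [10, 1, 12, 5, 7, 9, 6, 3, 8, 0, 4, 11, 2] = (0 10 4 7 3 5 9)(2 12)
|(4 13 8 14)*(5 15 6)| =|(4 13 8 14)(5 15 6)| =12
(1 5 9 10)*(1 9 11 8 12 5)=(5 11 8 12)(9 10)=[0, 1, 2, 3, 4, 11, 6, 7, 12, 10, 9, 8, 5]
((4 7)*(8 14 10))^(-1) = ((4 7)(8 14 10))^(-1) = (4 7)(8 10 14)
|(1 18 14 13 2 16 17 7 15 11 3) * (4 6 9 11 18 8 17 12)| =|(1 8 17 7 15 18 14 13 2 16 12 4 6 9 11 3)| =16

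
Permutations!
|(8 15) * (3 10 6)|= 6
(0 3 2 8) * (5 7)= [3, 1, 8, 2, 4, 7, 6, 5, 0]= (0 3 2 8)(5 7)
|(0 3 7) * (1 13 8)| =3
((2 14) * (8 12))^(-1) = ((2 14)(8 12))^(-1) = (2 14)(8 12)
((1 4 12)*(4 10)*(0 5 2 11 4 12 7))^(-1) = ((0 5 2 11 4 7)(1 10 12))^(-1) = (0 7 4 11 2 5)(1 12 10)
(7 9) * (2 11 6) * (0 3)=[3, 1, 11, 0, 4, 5, 2, 9, 8, 7, 10, 6]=(0 3)(2 11 6)(7 9)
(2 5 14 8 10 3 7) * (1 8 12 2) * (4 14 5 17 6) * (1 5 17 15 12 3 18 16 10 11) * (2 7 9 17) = (1 8 11)(2 15 12 7 5)(3 9 17 6 4 14)(10 18 16) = [0, 8, 15, 9, 14, 2, 4, 5, 11, 17, 18, 1, 7, 13, 3, 12, 10, 6, 16]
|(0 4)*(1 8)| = 2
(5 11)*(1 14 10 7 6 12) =(1 14 10 7 6 12)(5 11) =[0, 14, 2, 3, 4, 11, 12, 6, 8, 9, 7, 5, 1, 13, 10]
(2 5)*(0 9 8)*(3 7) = (0 9 8)(2 5)(3 7) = [9, 1, 5, 7, 4, 2, 6, 3, 0, 8]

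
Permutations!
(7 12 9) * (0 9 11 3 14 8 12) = [9, 1, 2, 14, 4, 5, 6, 0, 12, 7, 10, 3, 11, 13, 8] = (0 9 7)(3 14 8 12 11)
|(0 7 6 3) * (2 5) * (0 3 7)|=2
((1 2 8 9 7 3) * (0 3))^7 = ((0 3 1 2 8 9 7))^7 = (9)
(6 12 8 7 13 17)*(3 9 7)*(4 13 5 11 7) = (3 9 4 13 17 6 12 8)(5 11 7) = [0, 1, 2, 9, 13, 11, 12, 5, 3, 4, 10, 7, 8, 17, 14, 15, 16, 6]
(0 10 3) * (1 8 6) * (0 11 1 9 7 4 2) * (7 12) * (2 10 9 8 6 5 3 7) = [9, 6, 0, 11, 10, 3, 8, 4, 5, 12, 7, 1, 2] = (0 9 12 2)(1 6 8 5 3 11)(4 10 7)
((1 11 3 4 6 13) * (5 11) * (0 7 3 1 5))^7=((0 7 3 4 6 13 5 11 1))^7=(0 11 13 4 7 1 5 6 3)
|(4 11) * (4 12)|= 3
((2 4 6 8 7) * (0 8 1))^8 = ((0 8 7 2 4 6 1))^8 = (0 8 7 2 4 6 1)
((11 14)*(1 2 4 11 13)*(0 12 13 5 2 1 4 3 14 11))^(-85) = (0 4 13 12)(2 5 14 3)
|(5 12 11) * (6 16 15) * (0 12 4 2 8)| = 21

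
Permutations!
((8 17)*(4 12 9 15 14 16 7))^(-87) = (4 14 12 16 9 7 15)(8 17) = ((4 12 9 15 14 16 7)(8 17))^(-87)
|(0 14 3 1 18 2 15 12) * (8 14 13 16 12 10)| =|(0 13 16 12)(1 18 2 15 10 8 14 3)| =8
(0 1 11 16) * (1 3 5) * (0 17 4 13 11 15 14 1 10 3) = (1 15 14)(3 5 10)(4 13 11 16 17) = [0, 15, 2, 5, 13, 10, 6, 7, 8, 9, 3, 16, 12, 11, 1, 14, 17, 4]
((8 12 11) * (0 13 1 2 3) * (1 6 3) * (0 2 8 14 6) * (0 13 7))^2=(1 12 14 3)(2 8 11 6)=((0 7)(1 8 12 11 14 6 3 2))^2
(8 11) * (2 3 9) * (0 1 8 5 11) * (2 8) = (0 1 2 3 9 8)(5 11) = [1, 2, 3, 9, 4, 11, 6, 7, 0, 8, 10, 5]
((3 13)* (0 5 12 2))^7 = ((0 5 12 2)(3 13))^7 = (0 2 12 5)(3 13)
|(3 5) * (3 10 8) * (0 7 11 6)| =4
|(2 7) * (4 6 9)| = 6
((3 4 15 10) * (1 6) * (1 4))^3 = ((1 6 4 15 10 3))^3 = (1 15)(3 4)(6 10)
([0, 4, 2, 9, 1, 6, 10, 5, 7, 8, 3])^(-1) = (1 4)(3 10 6 5 7 8 9)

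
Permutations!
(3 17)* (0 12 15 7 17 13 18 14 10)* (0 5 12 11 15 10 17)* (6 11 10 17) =(0 10 5 12 17 3 13 18 14 6 11 15 7) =[10, 1, 2, 13, 4, 12, 11, 0, 8, 9, 5, 15, 17, 18, 6, 7, 16, 3, 14]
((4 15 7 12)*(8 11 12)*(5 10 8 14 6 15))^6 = (6 7)(14 15)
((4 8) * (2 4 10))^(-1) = ((2 4 8 10))^(-1) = (2 10 8 4)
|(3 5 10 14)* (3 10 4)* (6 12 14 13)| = 15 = |(3 5 4)(6 12 14 10 13)|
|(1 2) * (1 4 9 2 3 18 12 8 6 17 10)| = |(1 3 18 12 8 6 17 10)(2 4 9)| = 24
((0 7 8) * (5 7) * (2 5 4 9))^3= ((0 4 9 2 5 7 8))^3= (0 2 8 9 7 4 5)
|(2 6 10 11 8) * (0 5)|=10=|(0 5)(2 6 10 11 8)|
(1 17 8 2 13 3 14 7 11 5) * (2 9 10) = [0, 17, 13, 14, 4, 1, 6, 11, 9, 10, 2, 5, 12, 3, 7, 15, 16, 8] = (1 17 8 9 10 2 13 3 14 7 11 5)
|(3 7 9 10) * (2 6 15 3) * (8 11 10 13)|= 10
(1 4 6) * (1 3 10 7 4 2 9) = (1 2 9)(3 10 7 4 6) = [0, 2, 9, 10, 6, 5, 3, 4, 8, 1, 7]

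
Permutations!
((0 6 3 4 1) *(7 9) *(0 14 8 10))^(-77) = (0 4 8 6 1 10 3 14)(7 9)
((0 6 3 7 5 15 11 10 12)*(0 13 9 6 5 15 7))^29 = ((0 5 7 15 11 10 12 13 9 6 3))^29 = (0 13 15 3 12 7 6 10 5 9 11)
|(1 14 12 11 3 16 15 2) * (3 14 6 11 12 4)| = |(1 6 11 14 4 3 16 15 2)| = 9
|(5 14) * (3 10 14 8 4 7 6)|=|(3 10 14 5 8 4 7 6)|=8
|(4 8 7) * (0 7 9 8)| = |(0 7 4)(8 9)| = 6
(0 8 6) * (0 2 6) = [8, 1, 6, 3, 4, 5, 2, 7, 0] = (0 8)(2 6)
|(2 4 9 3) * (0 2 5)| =6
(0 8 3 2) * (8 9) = (0 9 8 3 2) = [9, 1, 0, 2, 4, 5, 6, 7, 3, 8]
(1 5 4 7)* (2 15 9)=[0, 5, 15, 3, 7, 4, 6, 1, 8, 2, 10, 11, 12, 13, 14, 9]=(1 5 4 7)(2 15 9)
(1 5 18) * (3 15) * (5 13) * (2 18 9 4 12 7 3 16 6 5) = [0, 13, 18, 15, 12, 9, 5, 3, 8, 4, 10, 11, 7, 2, 14, 16, 6, 17, 1] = (1 13 2 18)(3 15 16 6 5 9 4 12 7)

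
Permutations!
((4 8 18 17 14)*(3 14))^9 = (3 8)(4 17)(14 18)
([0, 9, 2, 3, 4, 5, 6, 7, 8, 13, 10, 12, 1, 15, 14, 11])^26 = (1 13 11)(9 15 12)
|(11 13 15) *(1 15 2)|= |(1 15 11 13 2)|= 5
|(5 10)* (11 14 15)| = |(5 10)(11 14 15)| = 6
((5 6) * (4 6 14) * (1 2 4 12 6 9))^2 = ((1 2 4 9)(5 14 12 6))^2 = (1 4)(2 9)(5 12)(6 14)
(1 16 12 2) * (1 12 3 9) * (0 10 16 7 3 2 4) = [10, 7, 12, 9, 0, 5, 6, 3, 8, 1, 16, 11, 4, 13, 14, 15, 2] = (0 10 16 2 12 4)(1 7 3 9)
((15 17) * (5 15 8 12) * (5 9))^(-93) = (5 8)(9 17)(12 15)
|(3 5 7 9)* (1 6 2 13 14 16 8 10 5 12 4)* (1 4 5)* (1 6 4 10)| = 45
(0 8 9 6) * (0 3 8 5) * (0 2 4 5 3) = (0 3 8 9 6)(2 4 5) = [3, 1, 4, 8, 5, 2, 0, 7, 9, 6]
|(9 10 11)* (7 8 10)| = 5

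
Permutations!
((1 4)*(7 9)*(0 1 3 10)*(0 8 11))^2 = (0 4 10 11 1 3 8)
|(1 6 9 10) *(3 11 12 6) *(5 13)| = |(1 3 11 12 6 9 10)(5 13)| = 14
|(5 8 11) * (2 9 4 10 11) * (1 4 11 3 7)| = 5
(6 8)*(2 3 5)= (2 3 5)(6 8)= [0, 1, 3, 5, 4, 2, 8, 7, 6]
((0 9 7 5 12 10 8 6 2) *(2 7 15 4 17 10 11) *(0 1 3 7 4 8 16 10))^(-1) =((0 9 15 8 6 4 17)(1 3 7 5 12 11 2)(10 16))^(-1) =(0 17 4 6 8 15 9)(1 2 11 12 5 7 3)(10 16)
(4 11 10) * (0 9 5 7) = [9, 1, 2, 3, 11, 7, 6, 0, 8, 5, 4, 10] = (0 9 5 7)(4 11 10)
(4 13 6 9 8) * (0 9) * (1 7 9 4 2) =[4, 7, 1, 3, 13, 5, 0, 9, 2, 8, 10, 11, 12, 6] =(0 4 13 6)(1 7 9 8 2)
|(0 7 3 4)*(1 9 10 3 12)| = 8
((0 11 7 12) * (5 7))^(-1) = ((0 11 5 7 12))^(-1) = (0 12 7 5 11)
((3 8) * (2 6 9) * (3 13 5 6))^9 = ((2 3 8 13 5 6 9))^9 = (2 8 5 9 3 13 6)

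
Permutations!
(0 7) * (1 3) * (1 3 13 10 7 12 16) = (0 12 16 1 13 10 7) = [12, 13, 2, 3, 4, 5, 6, 0, 8, 9, 7, 11, 16, 10, 14, 15, 1]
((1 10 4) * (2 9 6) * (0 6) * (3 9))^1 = ((0 6 2 3 9)(1 10 4))^1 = (0 6 2 3 9)(1 10 4)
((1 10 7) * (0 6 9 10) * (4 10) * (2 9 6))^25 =(0 10 2 7 9 1 4)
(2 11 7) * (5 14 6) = (2 11 7)(5 14 6) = [0, 1, 11, 3, 4, 14, 5, 2, 8, 9, 10, 7, 12, 13, 6]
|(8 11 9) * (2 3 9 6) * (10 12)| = |(2 3 9 8 11 6)(10 12)| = 6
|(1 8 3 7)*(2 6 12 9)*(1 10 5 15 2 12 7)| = 6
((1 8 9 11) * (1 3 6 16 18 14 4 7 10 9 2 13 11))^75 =((1 8 2 13 11 3 6 16 18 14 4 7 10 9))^75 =(1 3 4 8 6 7 2 16 10 13 18 9 11 14)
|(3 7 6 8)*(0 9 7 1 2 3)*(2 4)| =|(0 9 7 6 8)(1 4 2 3)| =20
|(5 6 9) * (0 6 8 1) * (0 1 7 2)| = |(0 6 9 5 8 7 2)| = 7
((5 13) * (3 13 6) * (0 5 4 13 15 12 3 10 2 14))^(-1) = ((0 5 6 10 2 14)(3 15 12)(4 13))^(-1) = (0 14 2 10 6 5)(3 12 15)(4 13)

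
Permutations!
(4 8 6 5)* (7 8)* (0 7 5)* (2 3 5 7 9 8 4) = (0 9 8 6)(2 3 5)(4 7) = [9, 1, 3, 5, 7, 2, 0, 4, 6, 8]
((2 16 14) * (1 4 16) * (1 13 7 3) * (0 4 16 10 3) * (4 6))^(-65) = (0 6 4 10 3 1 16 14 2 13 7)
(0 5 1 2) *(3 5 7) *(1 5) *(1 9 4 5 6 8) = (0 7 3 9 4 5 6 8 1 2) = [7, 2, 0, 9, 5, 6, 8, 3, 1, 4]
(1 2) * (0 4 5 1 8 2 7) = [4, 7, 8, 3, 5, 1, 6, 0, 2] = (0 4 5 1 7)(2 8)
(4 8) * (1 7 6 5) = [0, 7, 2, 3, 8, 1, 5, 6, 4] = (1 7 6 5)(4 8)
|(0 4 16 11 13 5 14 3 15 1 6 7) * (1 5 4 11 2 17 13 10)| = |(0 11 10 1 6 7)(2 17 13 4 16)(3 15 5 14)| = 60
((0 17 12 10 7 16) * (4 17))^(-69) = (0 4 17 12 10 7 16)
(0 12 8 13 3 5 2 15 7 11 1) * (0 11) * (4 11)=(0 12 8 13 3 5 2 15 7)(1 4 11)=[12, 4, 15, 5, 11, 2, 6, 0, 13, 9, 10, 1, 8, 3, 14, 7]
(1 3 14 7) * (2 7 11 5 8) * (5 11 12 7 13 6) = (1 3 14 12 7)(2 13 6 5 8) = [0, 3, 13, 14, 4, 8, 5, 1, 2, 9, 10, 11, 7, 6, 12]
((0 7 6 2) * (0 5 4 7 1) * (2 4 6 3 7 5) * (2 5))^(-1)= (0 1)(2 4 6 5)(3 7)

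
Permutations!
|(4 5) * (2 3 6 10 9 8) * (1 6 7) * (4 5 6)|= 9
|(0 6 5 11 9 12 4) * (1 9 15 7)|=10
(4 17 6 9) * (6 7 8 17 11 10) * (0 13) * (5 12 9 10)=(0 13)(4 11 5 12 9)(6 10)(7 8 17)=[13, 1, 2, 3, 11, 12, 10, 8, 17, 4, 6, 5, 9, 0, 14, 15, 16, 7]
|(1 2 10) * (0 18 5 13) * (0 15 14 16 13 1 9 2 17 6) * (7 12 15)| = 6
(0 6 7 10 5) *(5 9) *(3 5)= [6, 1, 2, 5, 4, 0, 7, 10, 8, 3, 9]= (0 6 7 10 9 3 5)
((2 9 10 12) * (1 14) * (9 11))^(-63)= ((1 14)(2 11 9 10 12))^(-63)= (1 14)(2 9 12 11 10)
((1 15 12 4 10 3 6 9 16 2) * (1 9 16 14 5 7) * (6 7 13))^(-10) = ((1 15 12 4 10 3 7)(2 9 14 5 13 6 16))^(-10) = (1 10 15 3 12 7 4)(2 13 9 6 14 16 5)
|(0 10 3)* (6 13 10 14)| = |(0 14 6 13 10 3)| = 6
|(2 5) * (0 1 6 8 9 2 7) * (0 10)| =|(0 1 6 8 9 2 5 7 10)| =9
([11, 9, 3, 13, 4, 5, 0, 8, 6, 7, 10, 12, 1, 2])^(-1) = (0 6 8 7 9 1 12 11)(2 13 3)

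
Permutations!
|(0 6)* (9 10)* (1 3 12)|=|(0 6)(1 3 12)(9 10)|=6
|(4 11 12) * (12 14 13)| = |(4 11 14 13 12)| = 5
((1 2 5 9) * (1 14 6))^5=(1 6 14 9 5 2)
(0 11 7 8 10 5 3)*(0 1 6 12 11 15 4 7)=[15, 6, 2, 1, 7, 3, 12, 8, 10, 9, 5, 0, 11, 13, 14, 4]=(0 15 4 7 8 10 5 3 1 6 12 11)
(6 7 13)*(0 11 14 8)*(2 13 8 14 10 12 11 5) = (14)(0 5 2 13 6 7 8)(10 12 11) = [5, 1, 13, 3, 4, 2, 7, 8, 0, 9, 12, 10, 11, 6, 14]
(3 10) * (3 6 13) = (3 10 6 13) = [0, 1, 2, 10, 4, 5, 13, 7, 8, 9, 6, 11, 12, 3]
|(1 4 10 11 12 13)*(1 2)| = 7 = |(1 4 10 11 12 13 2)|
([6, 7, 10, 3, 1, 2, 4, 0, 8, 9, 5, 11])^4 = [7, 4, 10, 3, 6, 2, 0, 1, 8, 9, 5, 11]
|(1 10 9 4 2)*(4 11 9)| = 4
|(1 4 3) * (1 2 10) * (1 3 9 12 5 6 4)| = |(2 10 3)(4 9 12 5 6)| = 15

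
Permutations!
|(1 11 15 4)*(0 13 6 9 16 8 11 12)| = 11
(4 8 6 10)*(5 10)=(4 8 6 5 10)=[0, 1, 2, 3, 8, 10, 5, 7, 6, 9, 4]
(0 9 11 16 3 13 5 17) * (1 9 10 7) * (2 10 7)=[7, 9, 10, 13, 4, 17, 6, 1, 8, 11, 2, 16, 12, 5, 14, 15, 3, 0]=(0 7 1 9 11 16 3 13 5 17)(2 10)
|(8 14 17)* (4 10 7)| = |(4 10 7)(8 14 17)| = 3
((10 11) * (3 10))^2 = ((3 10 11))^2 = (3 11 10)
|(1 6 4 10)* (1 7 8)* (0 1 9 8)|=|(0 1 6 4 10 7)(8 9)|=6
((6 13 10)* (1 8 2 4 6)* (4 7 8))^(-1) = (1 10 13 6 4)(2 8 7)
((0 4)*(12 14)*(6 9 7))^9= ((0 4)(6 9 7)(12 14))^9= (0 4)(12 14)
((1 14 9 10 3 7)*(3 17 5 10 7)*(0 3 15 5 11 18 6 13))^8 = (0 6 11 10 15)(3 13 18 17 5)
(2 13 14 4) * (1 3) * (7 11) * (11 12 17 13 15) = (1 3)(2 15 11 7 12 17 13 14 4) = [0, 3, 15, 1, 2, 5, 6, 12, 8, 9, 10, 7, 17, 14, 4, 11, 16, 13]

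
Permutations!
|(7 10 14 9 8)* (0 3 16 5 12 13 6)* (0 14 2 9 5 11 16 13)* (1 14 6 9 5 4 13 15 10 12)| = 14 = |(0 3 15 10 2 5 1 14 4 13 9 8 7 12)(11 16)|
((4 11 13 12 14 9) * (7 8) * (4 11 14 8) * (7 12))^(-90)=(14)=((4 14 9 11 13 7)(8 12))^(-90)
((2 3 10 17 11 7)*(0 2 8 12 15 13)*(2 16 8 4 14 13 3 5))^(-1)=(0 13 14 4 7 11 17 10 3 15 12 8 16)(2 5)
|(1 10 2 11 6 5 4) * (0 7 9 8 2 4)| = |(0 7 9 8 2 11 6 5)(1 10 4)| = 24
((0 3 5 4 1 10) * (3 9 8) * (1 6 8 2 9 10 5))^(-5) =((0 10)(1 5 4 6 8 3)(2 9))^(-5) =(0 10)(1 5 4 6 8 3)(2 9)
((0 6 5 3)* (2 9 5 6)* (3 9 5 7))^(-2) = (0 7 5)(2 3 9)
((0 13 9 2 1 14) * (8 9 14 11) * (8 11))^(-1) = (0 14 13)(1 2 9 8)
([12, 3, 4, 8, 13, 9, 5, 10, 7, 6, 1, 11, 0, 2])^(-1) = (0 12)(1 10 7 8 3)(2 13 4)(5 6 9)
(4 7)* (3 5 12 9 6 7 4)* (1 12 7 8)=(1 12 9 6 8)(3 5 7)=[0, 12, 2, 5, 4, 7, 8, 3, 1, 6, 10, 11, 9]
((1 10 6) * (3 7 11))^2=((1 10 6)(3 7 11))^2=(1 6 10)(3 11 7)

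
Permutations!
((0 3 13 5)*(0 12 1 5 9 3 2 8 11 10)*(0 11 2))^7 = ((1 5 12)(2 8)(3 13 9)(10 11))^7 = (1 5 12)(2 8)(3 13 9)(10 11)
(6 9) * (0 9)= [9, 1, 2, 3, 4, 5, 0, 7, 8, 6]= (0 9 6)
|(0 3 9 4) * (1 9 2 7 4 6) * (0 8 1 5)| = 10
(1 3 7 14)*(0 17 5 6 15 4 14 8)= [17, 3, 2, 7, 14, 6, 15, 8, 0, 9, 10, 11, 12, 13, 1, 4, 16, 5]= (0 17 5 6 15 4 14 1 3 7 8)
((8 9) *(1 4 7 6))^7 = ((1 4 7 6)(8 9))^7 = (1 6 7 4)(8 9)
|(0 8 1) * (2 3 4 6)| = 12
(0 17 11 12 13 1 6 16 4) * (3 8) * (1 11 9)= (0 17 9 1 6 16 4)(3 8)(11 12 13)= [17, 6, 2, 8, 0, 5, 16, 7, 3, 1, 10, 12, 13, 11, 14, 15, 4, 9]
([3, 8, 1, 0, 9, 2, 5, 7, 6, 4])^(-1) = (0 3)(1 2 5 6 8)(4 9)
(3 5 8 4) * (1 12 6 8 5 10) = (1 12 6 8 4 3 10) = [0, 12, 2, 10, 3, 5, 8, 7, 4, 9, 1, 11, 6]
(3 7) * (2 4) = (2 4)(3 7) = [0, 1, 4, 7, 2, 5, 6, 3]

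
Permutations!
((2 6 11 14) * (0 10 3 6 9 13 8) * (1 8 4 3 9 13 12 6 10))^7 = ((0 1 8)(2 13 4 3 10 9 12 6 11 14))^7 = (0 1 8)(2 6 10 13 11 9 4 14 12 3)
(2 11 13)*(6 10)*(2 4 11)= [0, 1, 2, 3, 11, 5, 10, 7, 8, 9, 6, 13, 12, 4]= (4 11 13)(6 10)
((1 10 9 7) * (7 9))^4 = (1 10 7)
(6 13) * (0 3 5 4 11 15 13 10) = (0 3 5 4 11 15 13 6 10) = [3, 1, 2, 5, 11, 4, 10, 7, 8, 9, 0, 15, 12, 6, 14, 13]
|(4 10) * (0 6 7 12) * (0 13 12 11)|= |(0 6 7 11)(4 10)(12 13)|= 4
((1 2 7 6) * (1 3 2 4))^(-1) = (1 4)(2 3 6 7)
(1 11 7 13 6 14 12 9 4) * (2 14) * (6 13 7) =(1 11 6 2 14 12 9 4) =[0, 11, 14, 3, 1, 5, 2, 7, 8, 4, 10, 6, 9, 13, 12]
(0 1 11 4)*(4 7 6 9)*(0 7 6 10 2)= (0 1 11 6 9 4 7 10 2)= [1, 11, 0, 3, 7, 5, 9, 10, 8, 4, 2, 6]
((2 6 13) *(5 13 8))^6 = (2 6 8 5 13)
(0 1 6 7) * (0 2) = [1, 6, 0, 3, 4, 5, 7, 2] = (0 1 6 7 2)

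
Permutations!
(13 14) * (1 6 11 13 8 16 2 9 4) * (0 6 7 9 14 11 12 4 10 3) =(0 6 12 4 1 7 9 10 3)(2 14 8 16)(11 13) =[6, 7, 14, 0, 1, 5, 12, 9, 16, 10, 3, 13, 4, 11, 8, 15, 2]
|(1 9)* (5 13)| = 2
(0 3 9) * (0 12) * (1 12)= (0 3 9 1 12)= [3, 12, 2, 9, 4, 5, 6, 7, 8, 1, 10, 11, 0]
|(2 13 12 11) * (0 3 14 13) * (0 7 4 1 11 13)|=30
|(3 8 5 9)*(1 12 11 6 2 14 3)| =10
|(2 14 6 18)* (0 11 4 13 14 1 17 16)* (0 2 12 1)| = 12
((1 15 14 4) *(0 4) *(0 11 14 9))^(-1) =((0 4 1 15 9)(11 14))^(-1) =(0 9 15 1 4)(11 14)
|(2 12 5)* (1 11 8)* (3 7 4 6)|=|(1 11 8)(2 12 5)(3 7 4 6)|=12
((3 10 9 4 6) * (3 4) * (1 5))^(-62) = (3 10 9)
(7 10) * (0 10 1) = (0 10 7 1) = [10, 0, 2, 3, 4, 5, 6, 1, 8, 9, 7]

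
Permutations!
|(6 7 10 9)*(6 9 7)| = 2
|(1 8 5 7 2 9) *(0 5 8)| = 6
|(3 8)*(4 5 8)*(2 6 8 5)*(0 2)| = |(0 2 6 8 3 4)| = 6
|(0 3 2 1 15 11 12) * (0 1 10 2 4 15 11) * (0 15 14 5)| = |(15)(0 3 4 14 5)(1 11 12)(2 10)| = 30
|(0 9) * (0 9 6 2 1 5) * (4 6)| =|(9)(0 4 6 2 1 5)| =6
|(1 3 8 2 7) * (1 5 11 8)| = |(1 3)(2 7 5 11 8)| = 10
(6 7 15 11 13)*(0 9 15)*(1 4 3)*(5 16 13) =(0 9 15 11 5 16 13 6 7)(1 4 3) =[9, 4, 2, 1, 3, 16, 7, 0, 8, 15, 10, 5, 12, 6, 14, 11, 13]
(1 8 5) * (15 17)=[0, 8, 2, 3, 4, 1, 6, 7, 5, 9, 10, 11, 12, 13, 14, 17, 16, 15]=(1 8 5)(15 17)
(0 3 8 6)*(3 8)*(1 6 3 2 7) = (0 8 3 2 7 1 6) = [8, 6, 7, 2, 4, 5, 0, 1, 3]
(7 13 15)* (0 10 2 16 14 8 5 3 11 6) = (0 10 2 16 14 8 5 3 11 6)(7 13 15) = [10, 1, 16, 11, 4, 3, 0, 13, 5, 9, 2, 6, 12, 15, 8, 7, 14]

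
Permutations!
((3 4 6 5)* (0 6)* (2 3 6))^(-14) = ((0 2 3 4)(5 6))^(-14) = (6)(0 3)(2 4)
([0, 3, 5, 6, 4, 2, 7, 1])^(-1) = (1 7 6 3)(2 5)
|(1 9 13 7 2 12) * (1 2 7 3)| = 4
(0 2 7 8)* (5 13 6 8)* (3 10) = (0 2 7 5 13 6 8)(3 10) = [2, 1, 7, 10, 4, 13, 8, 5, 0, 9, 3, 11, 12, 6]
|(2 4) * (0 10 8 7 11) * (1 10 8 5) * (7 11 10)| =|(0 8 11)(1 7 10 5)(2 4)| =12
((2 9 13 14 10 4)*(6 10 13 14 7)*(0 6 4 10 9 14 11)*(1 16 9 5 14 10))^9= ((0 6 5 14 13 7 4 2 10 1 16 9 11))^9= (0 1 7 6 16 4 5 9 2 14 11 10 13)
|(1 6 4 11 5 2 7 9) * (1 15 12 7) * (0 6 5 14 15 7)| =|(0 6 4 11 14 15 12)(1 5 2)(7 9)| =42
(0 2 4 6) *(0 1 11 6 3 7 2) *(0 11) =(0 11 6 1)(2 4 3 7) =[11, 0, 4, 7, 3, 5, 1, 2, 8, 9, 10, 6]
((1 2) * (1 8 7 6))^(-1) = ((1 2 8 7 6))^(-1) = (1 6 7 8 2)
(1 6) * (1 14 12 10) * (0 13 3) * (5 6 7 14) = (0 13 3)(1 7 14 12 10)(5 6) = [13, 7, 2, 0, 4, 6, 5, 14, 8, 9, 1, 11, 10, 3, 12]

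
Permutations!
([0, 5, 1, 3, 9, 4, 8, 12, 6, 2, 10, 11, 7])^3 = (1 9 5 2 4)(6 8)(7 12)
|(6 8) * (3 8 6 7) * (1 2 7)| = 5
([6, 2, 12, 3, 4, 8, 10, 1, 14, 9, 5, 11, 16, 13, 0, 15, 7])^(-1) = (0 14 8 5 10 6)(1 7 16 12 2)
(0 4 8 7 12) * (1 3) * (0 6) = (0 4 8 7 12 6)(1 3) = [4, 3, 2, 1, 8, 5, 0, 12, 7, 9, 10, 11, 6]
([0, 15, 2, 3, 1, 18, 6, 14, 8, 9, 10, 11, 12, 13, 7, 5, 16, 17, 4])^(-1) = (1 4 18 5 15)(7 14)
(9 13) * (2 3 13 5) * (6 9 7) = (2 3 13 7 6 9 5) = [0, 1, 3, 13, 4, 2, 9, 6, 8, 5, 10, 11, 12, 7]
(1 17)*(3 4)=(1 17)(3 4)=[0, 17, 2, 4, 3, 5, 6, 7, 8, 9, 10, 11, 12, 13, 14, 15, 16, 1]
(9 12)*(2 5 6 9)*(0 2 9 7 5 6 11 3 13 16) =(0 2 6 7 5 11 3 13 16)(9 12) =[2, 1, 6, 13, 4, 11, 7, 5, 8, 12, 10, 3, 9, 16, 14, 15, 0]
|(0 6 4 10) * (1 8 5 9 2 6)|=9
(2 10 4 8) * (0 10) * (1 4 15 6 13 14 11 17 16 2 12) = [10, 4, 0, 3, 8, 5, 13, 7, 12, 9, 15, 17, 1, 14, 11, 6, 2, 16] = (0 10 15 6 13 14 11 17 16 2)(1 4 8 12)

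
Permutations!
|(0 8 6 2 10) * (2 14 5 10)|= 6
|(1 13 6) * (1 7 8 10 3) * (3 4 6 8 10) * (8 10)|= |(1 13 10 4 6 7 8 3)|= 8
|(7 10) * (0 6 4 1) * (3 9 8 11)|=|(0 6 4 1)(3 9 8 11)(7 10)|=4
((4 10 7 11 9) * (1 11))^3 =((1 11 9 4 10 7))^3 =(1 4)(7 9)(10 11)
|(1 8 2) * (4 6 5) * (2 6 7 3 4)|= 15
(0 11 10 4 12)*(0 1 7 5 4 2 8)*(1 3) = (0 11 10 2 8)(1 7 5 4 12 3) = [11, 7, 8, 1, 12, 4, 6, 5, 0, 9, 2, 10, 3]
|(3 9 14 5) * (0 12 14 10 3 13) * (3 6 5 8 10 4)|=|(0 12 14 8 10 6 5 13)(3 9 4)|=24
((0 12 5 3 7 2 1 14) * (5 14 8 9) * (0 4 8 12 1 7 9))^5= ((0 1 12 14 4 8)(2 7)(3 9 5))^5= (0 8 4 14 12 1)(2 7)(3 5 9)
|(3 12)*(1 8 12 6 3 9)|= |(1 8 12 9)(3 6)|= 4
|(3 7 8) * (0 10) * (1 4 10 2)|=15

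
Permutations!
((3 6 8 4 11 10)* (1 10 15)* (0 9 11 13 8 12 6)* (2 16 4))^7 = (2 4 8 16 13)(6 12)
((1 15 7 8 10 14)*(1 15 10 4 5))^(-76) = (1 7)(4 14)(5 15)(8 10)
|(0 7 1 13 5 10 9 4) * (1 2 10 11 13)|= 6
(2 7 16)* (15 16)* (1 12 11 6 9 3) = (1 12 11 6 9 3)(2 7 15 16) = [0, 12, 7, 1, 4, 5, 9, 15, 8, 3, 10, 6, 11, 13, 14, 16, 2]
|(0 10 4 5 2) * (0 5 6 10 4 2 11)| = |(0 4 6 10 2 5 11)| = 7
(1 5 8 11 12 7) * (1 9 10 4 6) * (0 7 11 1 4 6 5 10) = (0 7 9)(1 10 6 4 5 8)(11 12) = [7, 10, 2, 3, 5, 8, 4, 9, 1, 0, 6, 12, 11]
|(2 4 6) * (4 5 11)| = |(2 5 11 4 6)| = 5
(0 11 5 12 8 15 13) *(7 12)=[11, 1, 2, 3, 4, 7, 6, 12, 15, 9, 10, 5, 8, 0, 14, 13]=(0 11 5 7 12 8 15 13)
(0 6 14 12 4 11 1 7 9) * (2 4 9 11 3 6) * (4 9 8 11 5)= (0 2 9)(1 7 5 4 3 6 14 12 8 11)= [2, 7, 9, 6, 3, 4, 14, 5, 11, 0, 10, 1, 8, 13, 12]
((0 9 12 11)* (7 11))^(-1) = ((0 9 12 7 11))^(-1) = (0 11 7 12 9)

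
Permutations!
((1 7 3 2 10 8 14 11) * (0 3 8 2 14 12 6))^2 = (0 14 1 8 6 3 11 7 12)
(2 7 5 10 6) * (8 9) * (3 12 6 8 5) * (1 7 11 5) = [0, 7, 11, 12, 4, 10, 2, 3, 9, 1, 8, 5, 6] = (1 7 3 12 6 2 11 5 10 8 9)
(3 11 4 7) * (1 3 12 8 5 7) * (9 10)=(1 3 11 4)(5 7 12 8)(9 10)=[0, 3, 2, 11, 1, 7, 6, 12, 5, 10, 9, 4, 8]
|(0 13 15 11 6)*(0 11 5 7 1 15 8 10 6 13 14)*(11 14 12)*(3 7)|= |(0 12 11 13 8 10 6 14)(1 15 5 3 7)|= 40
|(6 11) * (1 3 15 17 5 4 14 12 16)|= 18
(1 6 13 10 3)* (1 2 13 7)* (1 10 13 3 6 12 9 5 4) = (13)(1 12 9 5 4)(2 3)(6 7 10) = [0, 12, 3, 2, 1, 4, 7, 10, 8, 5, 6, 11, 9, 13]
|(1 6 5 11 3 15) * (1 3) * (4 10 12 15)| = |(1 6 5 11)(3 4 10 12 15)| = 20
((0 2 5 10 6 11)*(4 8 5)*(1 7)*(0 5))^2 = ((0 2 4 8)(1 7)(5 10 6 11))^2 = (0 4)(2 8)(5 6)(10 11)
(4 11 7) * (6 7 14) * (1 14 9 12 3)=(1 14 6 7 4 11 9 12 3)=[0, 14, 2, 1, 11, 5, 7, 4, 8, 12, 10, 9, 3, 13, 6]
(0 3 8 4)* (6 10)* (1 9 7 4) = (0 3 8 1 9 7 4)(6 10) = [3, 9, 2, 8, 0, 5, 10, 4, 1, 7, 6]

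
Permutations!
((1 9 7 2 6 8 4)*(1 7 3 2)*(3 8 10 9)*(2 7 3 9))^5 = (1 7 3 4 8 9)(2 10 6)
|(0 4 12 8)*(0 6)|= 5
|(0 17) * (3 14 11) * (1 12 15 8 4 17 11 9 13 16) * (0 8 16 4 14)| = |(0 11 3)(1 12 15 16)(4 17 8 14 9 13)| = 12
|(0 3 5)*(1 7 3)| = 5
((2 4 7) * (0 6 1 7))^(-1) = ((0 6 1 7 2 4))^(-1) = (0 4 2 7 1 6)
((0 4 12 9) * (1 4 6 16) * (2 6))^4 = ((0 2 6 16 1 4 12 9))^4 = (0 1)(2 4)(6 12)(9 16)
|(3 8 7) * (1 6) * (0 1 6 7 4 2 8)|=|(0 1 7 3)(2 8 4)|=12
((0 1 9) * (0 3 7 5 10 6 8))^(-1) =((0 1 9 3 7 5 10 6 8))^(-1) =(0 8 6 10 5 7 3 9 1)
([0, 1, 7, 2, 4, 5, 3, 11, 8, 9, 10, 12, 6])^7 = [0, 1, 7, 2, 4, 5, 3, 11, 8, 9, 10, 12, 6]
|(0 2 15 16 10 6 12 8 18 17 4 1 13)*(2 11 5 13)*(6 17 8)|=|(0 11 5 13)(1 2 15 16 10 17 4)(6 12)(8 18)|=28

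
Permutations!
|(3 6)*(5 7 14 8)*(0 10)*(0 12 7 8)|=|(0 10 12 7 14)(3 6)(5 8)|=10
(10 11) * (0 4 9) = [4, 1, 2, 3, 9, 5, 6, 7, 8, 0, 11, 10] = (0 4 9)(10 11)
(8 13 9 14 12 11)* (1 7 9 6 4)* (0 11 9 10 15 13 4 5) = (0 11 8 4 1 7 10 15 13 6 5)(9 14 12) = [11, 7, 2, 3, 1, 0, 5, 10, 4, 14, 15, 8, 9, 6, 12, 13]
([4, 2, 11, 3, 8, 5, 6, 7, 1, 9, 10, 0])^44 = [8, 11, 0, 3, 1, 5, 6, 7, 2, 9, 10, 4]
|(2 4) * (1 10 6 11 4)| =|(1 10 6 11 4 2)| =6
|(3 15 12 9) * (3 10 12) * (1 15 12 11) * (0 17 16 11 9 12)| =|(0 17 16 11 1 15 3)(9 10)| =14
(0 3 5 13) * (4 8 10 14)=(0 3 5 13)(4 8 10 14)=[3, 1, 2, 5, 8, 13, 6, 7, 10, 9, 14, 11, 12, 0, 4]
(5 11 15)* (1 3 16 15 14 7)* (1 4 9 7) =[0, 3, 2, 16, 9, 11, 6, 4, 8, 7, 10, 14, 12, 13, 1, 5, 15] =(1 3 16 15 5 11 14)(4 9 7)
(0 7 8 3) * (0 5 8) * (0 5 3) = (0 7 5 8) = [7, 1, 2, 3, 4, 8, 6, 5, 0]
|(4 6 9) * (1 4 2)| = 5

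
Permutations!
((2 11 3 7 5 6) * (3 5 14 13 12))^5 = (14)(2 11 5 6)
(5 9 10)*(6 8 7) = [0, 1, 2, 3, 4, 9, 8, 6, 7, 10, 5] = (5 9 10)(6 8 7)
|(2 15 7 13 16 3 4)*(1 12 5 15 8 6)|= 12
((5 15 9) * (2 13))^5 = (2 13)(5 9 15)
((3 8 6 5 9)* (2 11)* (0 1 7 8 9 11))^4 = ((0 1 7 8 6 5 11 2)(3 9))^4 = (0 6)(1 5)(2 8)(7 11)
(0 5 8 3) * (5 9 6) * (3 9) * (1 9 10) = (0 3)(1 9 6 5 8 10) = [3, 9, 2, 0, 4, 8, 5, 7, 10, 6, 1]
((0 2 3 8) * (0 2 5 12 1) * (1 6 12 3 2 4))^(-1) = ((0 5 3 8 4 1)(6 12))^(-1) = (0 1 4 8 3 5)(6 12)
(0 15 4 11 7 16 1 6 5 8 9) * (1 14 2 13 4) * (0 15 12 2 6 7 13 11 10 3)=[12, 7, 11, 0, 10, 8, 5, 16, 9, 15, 3, 13, 2, 4, 6, 1, 14]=(0 12 2 11 13 4 10 3)(1 7 16 14 6 5 8 9 15)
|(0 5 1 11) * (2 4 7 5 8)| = 8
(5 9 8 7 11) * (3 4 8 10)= (3 4 8 7 11 5 9 10)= [0, 1, 2, 4, 8, 9, 6, 11, 7, 10, 3, 5]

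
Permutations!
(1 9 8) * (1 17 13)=(1 9 8 17 13)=[0, 9, 2, 3, 4, 5, 6, 7, 17, 8, 10, 11, 12, 1, 14, 15, 16, 13]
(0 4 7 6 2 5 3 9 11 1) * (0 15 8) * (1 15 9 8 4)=(0 1 9 11 15 4 7 6 2 5 3 8)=[1, 9, 5, 8, 7, 3, 2, 6, 0, 11, 10, 15, 12, 13, 14, 4]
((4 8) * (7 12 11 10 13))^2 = (7 11 13 12 10)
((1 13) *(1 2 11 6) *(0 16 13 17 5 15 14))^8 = ((0 16 13 2 11 6 1 17 5 15 14))^8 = (0 5 6 13 14 17 11 16 15 1 2)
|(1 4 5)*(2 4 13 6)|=|(1 13 6 2 4 5)|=6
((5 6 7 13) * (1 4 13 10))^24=(1 5 10 13 7 4 6)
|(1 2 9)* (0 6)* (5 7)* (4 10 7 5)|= 6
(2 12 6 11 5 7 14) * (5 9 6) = (2 12 5 7 14)(6 11 9) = [0, 1, 12, 3, 4, 7, 11, 14, 8, 6, 10, 9, 5, 13, 2]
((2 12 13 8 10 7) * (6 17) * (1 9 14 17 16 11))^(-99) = (1 11 16 6 17 14 9)(2 8)(7 13)(10 12)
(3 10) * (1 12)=(1 12)(3 10)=[0, 12, 2, 10, 4, 5, 6, 7, 8, 9, 3, 11, 1]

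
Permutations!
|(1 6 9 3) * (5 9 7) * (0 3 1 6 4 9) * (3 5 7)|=|(0 5)(1 4 9)(3 6)|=6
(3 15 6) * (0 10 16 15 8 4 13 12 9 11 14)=(0 10 16 15 6 3 8 4 13 12 9 11 14)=[10, 1, 2, 8, 13, 5, 3, 7, 4, 11, 16, 14, 9, 12, 0, 6, 15]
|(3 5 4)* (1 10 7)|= |(1 10 7)(3 5 4)|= 3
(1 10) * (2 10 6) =(1 6 2 10) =[0, 6, 10, 3, 4, 5, 2, 7, 8, 9, 1]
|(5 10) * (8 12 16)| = |(5 10)(8 12 16)| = 6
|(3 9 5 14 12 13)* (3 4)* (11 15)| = |(3 9 5 14 12 13 4)(11 15)| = 14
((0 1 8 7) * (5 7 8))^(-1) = ((8)(0 1 5 7))^(-1) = (8)(0 7 5 1)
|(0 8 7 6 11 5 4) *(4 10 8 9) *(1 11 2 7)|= |(0 9 4)(1 11 5 10 8)(2 7 6)|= 15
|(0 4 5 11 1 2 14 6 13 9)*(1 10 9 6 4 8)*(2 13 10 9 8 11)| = |(0 11 9)(1 13 6 10 8)(2 14 4 5)| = 60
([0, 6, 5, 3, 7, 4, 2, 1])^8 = (1 2 4)(5 7 6)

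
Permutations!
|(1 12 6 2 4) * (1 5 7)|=7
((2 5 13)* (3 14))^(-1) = (2 13 5)(3 14)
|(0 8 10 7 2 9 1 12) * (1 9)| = 7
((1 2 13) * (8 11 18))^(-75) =((1 2 13)(8 11 18))^(-75) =(18)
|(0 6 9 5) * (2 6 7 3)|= 7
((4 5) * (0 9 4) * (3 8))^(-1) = (0 5 4 9)(3 8)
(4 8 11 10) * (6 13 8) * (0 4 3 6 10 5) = [4, 1, 2, 6, 10, 0, 13, 7, 11, 9, 3, 5, 12, 8] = (0 4 10 3 6 13 8 11 5)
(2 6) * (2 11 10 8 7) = (2 6 11 10 8 7) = [0, 1, 6, 3, 4, 5, 11, 2, 7, 9, 8, 10]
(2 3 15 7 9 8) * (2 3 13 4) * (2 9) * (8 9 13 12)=(2 12 8 3 15 7)(4 13)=[0, 1, 12, 15, 13, 5, 6, 2, 3, 9, 10, 11, 8, 4, 14, 7]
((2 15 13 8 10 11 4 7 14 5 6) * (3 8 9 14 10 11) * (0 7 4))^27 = ((0 7 10 3 8 11)(2 15 13 9 14 5 6))^27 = (0 3)(2 6 5 14 9 13 15)(7 8)(10 11)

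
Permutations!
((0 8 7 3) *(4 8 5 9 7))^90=(9)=((0 5 9 7 3)(4 8))^90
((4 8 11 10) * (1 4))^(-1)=((1 4 8 11 10))^(-1)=(1 10 11 8 4)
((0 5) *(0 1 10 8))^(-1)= ((0 5 1 10 8))^(-1)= (0 8 10 1 5)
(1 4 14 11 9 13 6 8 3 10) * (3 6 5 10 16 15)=(1 4 14 11 9 13 5 10)(3 16 15)(6 8)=[0, 4, 2, 16, 14, 10, 8, 7, 6, 13, 1, 9, 12, 5, 11, 3, 15]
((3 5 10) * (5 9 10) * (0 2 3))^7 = ((0 2 3 9 10))^7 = (0 3 10 2 9)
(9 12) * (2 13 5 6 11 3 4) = [0, 1, 13, 4, 2, 6, 11, 7, 8, 12, 10, 3, 9, 5] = (2 13 5 6 11 3 4)(9 12)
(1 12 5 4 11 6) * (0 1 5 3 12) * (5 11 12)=(0 1)(3 5 4 12)(6 11)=[1, 0, 2, 5, 12, 4, 11, 7, 8, 9, 10, 6, 3]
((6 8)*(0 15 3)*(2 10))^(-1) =(0 3 15)(2 10)(6 8)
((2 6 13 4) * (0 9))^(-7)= ((0 9)(2 6 13 4))^(-7)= (0 9)(2 6 13 4)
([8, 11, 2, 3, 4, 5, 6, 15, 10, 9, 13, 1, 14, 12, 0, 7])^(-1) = (0 14 12 13 10 8)(1 11)(7 15)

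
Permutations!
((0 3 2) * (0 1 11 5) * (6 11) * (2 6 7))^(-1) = (0 5 11 6 3)(1 2 7)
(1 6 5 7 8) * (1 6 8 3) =[0, 8, 2, 1, 4, 7, 5, 3, 6] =(1 8 6 5 7 3)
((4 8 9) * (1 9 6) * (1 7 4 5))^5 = ((1 9 5)(4 8 6 7))^5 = (1 5 9)(4 8 6 7)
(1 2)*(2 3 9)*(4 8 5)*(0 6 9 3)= (0 6 9 2 1)(4 8 5)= [6, 0, 1, 3, 8, 4, 9, 7, 5, 2]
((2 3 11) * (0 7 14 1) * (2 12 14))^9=(0 7 2 3 11 12 14 1)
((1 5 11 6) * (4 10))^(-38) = (1 11)(5 6)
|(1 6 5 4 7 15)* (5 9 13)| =|(1 6 9 13 5 4 7 15)| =8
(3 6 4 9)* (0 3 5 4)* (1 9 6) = (0 3 1 9 5 4 6) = [3, 9, 2, 1, 6, 4, 0, 7, 8, 5]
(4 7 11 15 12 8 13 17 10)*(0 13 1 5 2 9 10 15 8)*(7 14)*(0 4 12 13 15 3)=(0 15 13 17 3)(1 5 2 9 10 12 4 14 7 11 8)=[15, 5, 9, 0, 14, 2, 6, 11, 1, 10, 12, 8, 4, 17, 7, 13, 16, 3]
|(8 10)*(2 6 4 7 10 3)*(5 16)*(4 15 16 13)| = |(2 6 15 16 5 13 4 7 10 8 3)| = 11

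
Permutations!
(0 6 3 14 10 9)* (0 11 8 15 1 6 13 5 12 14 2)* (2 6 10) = [13, 10, 0, 6, 4, 12, 3, 7, 15, 11, 9, 8, 14, 5, 2, 1] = (0 13 5 12 14 2)(1 10 9 11 8 15)(3 6)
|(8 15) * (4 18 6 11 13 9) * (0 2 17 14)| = |(0 2 17 14)(4 18 6 11 13 9)(8 15)| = 12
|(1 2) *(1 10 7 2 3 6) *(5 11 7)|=|(1 3 6)(2 10 5 11 7)|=15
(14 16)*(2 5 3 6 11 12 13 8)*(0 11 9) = [11, 1, 5, 6, 4, 3, 9, 7, 2, 0, 10, 12, 13, 8, 16, 15, 14] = (0 11 12 13 8 2 5 3 6 9)(14 16)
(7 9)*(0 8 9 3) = (0 8 9 7 3) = [8, 1, 2, 0, 4, 5, 6, 3, 9, 7]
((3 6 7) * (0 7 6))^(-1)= ((0 7 3))^(-1)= (0 3 7)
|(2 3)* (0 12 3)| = 4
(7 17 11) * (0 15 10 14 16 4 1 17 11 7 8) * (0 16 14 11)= (0 15 10 11 8 16 4 1 17 7)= [15, 17, 2, 3, 1, 5, 6, 0, 16, 9, 11, 8, 12, 13, 14, 10, 4, 7]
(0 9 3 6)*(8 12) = (0 9 3 6)(8 12) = [9, 1, 2, 6, 4, 5, 0, 7, 12, 3, 10, 11, 8]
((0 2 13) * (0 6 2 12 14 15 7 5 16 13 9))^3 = (0 15 16 2 12 7 13 9 14 5 6)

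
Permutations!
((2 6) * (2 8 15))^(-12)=(15)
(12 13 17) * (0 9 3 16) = [9, 1, 2, 16, 4, 5, 6, 7, 8, 3, 10, 11, 13, 17, 14, 15, 0, 12] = (0 9 3 16)(12 13 17)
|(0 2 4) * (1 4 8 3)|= |(0 2 8 3 1 4)|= 6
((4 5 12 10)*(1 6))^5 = (1 6)(4 5 12 10)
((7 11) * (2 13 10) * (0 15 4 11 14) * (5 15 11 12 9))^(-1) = (0 14 7 11)(2 10 13)(4 15 5 9 12)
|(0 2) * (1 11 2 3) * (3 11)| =6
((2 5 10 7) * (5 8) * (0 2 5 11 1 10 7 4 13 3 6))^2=(0 8 1 4 3)(2 11 10 13 6)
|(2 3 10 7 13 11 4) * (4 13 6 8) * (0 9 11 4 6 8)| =|(0 9 11 13 4 2 3 10 7 8 6)| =11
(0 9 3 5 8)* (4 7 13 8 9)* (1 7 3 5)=(0 4 3 1 7 13 8)(5 9)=[4, 7, 2, 1, 3, 9, 6, 13, 0, 5, 10, 11, 12, 8]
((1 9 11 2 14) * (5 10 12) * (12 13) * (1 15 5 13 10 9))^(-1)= ((2 14 15 5 9 11)(12 13))^(-1)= (2 11 9 5 15 14)(12 13)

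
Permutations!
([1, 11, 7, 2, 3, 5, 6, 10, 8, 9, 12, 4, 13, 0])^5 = [2, 7, 0, 13, 12, 5, 6, 1, 8, 9, 11, 10, 4, 3]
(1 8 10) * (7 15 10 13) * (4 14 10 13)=(1 8 4 14 10)(7 15 13)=[0, 8, 2, 3, 14, 5, 6, 15, 4, 9, 1, 11, 12, 7, 10, 13]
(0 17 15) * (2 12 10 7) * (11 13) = (0 17 15)(2 12 10 7)(11 13) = [17, 1, 12, 3, 4, 5, 6, 2, 8, 9, 7, 13, 10, 11, 14, 0, 16, 15]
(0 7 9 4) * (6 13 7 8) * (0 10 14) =[8, 1, 2, 3, 10, 5, 13, 9, 6, 4, 14, 11, 12, 7, 0] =(0 8 6 13 7 9 4 10 14)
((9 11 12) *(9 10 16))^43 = ((9 11 12 10 16))^43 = (9 10 11 16 12)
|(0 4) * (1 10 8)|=|(0 4)(1 10 8)|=6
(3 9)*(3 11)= (3 9 11)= [0, 1, 2, 9, 4, 5, 6, 7, 8, 11, 10, 3]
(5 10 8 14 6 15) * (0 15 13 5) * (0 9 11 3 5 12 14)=(0 15 9 11 3 5 10 8)(6 13 12 14)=[15, 1, 2, 5, 4, 10, 13, 7, 0, 11, 8, 3, 14, 12, 6, 9]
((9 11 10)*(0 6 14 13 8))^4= (0 8 13 14 6)(9 11 10)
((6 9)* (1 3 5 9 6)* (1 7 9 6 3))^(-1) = (3 6 5)(7 9)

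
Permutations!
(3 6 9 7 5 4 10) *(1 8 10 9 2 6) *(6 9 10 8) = [0, 6, 9, 1, 10, 4, 2, 5, 8, 7, 3] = (1 6 2 9 7 5 4 10 3)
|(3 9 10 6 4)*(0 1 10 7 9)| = 6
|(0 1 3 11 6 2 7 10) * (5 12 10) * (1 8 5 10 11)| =18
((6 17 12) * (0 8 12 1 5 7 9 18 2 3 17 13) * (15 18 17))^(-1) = (0 13 6 12 8)(1 17 9 7 5)(2 18 15 3)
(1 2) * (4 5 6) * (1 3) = (1 2 3)(4 5 6) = [0, 2, 3, 1, 5, 6, 4]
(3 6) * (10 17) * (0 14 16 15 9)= (0 14 16 15 9)(3 6)(10 17)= [14, 1, 2, 6, 4, 5, 3, 7, 8, 0, 17, 11, 12, 13, 16, 9, 15, 10]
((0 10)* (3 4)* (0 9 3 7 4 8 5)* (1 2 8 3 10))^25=((0 1 2 8 5)(4 7)(9 10))^25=(4 7)(9 10)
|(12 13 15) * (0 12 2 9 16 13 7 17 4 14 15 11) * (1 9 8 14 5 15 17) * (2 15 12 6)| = |(0 6 2 8 14 17 4 5 12 7 1 9 16 13 11)| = 15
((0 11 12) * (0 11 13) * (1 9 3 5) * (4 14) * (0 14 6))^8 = (0 4 13 6 14)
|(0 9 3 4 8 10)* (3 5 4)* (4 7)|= 7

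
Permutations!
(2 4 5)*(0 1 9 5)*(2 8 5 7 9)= (0 1 2 4)(5 8)(7 9)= [1, 2, 4, 3, 0, 8, 6, 9, 5, 7]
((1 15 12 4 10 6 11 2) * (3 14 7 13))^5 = (1 6 12 2 10 15 11 4)(3 14 7 13)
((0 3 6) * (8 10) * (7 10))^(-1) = ((0 3 6)(7 10 8))^(-1) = (0 6 3)(7 8 10)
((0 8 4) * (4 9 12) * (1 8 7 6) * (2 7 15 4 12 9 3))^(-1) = (0 4 15)(1 6 7 2 3 8) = ((0 15 4)(1 8 3 2 7 6))^(-1)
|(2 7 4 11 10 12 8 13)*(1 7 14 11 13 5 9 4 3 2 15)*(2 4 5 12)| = 12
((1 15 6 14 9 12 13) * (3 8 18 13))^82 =((1 15 6 14 9 12 3 8 18 13))^82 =(1 6 9 3 18)(8 13 15 14 12)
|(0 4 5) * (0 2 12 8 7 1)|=|(0 4 5 2 12 8 7 1)|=8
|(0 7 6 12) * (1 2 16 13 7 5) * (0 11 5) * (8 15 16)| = 11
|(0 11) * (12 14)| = 2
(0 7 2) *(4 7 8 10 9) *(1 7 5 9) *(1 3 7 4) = (0 8 10 3 7 2)(1 4 5 9) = [8, 4, 0, 7, 5, 9, 6, 2, 10, 1, 3]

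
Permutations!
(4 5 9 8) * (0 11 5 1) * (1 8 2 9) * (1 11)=(0 1)(2 9)(4 8)(5 11)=[1, 0, 9, 3, 8, 11, 6, 7, 4, 2, 10, 5]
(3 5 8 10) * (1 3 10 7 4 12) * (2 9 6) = [0, 3, 9, 5, 12, 8, 2, 4, 7, 6, 10, 11, 1] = (1 3 5 8 7 4 12)(2 9 6)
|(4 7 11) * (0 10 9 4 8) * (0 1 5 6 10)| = |(1 5 6 10 9 4 7 11 8)| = 9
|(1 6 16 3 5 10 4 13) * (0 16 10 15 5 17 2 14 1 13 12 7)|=|(0 16 3 17 2 14 1 6 10 4 12 7)(5 15)|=12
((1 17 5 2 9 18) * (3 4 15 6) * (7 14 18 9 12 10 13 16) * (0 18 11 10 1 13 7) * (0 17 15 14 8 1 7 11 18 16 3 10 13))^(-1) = (0 18 14 4 3 13 11 10 6 15 1 8 7 12 2 5 17 16)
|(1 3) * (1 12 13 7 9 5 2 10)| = 9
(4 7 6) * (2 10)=(2 10)(4 7 6)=[0, 1, 10, 3, 7, 5, 4, 6, 8, 9, 2]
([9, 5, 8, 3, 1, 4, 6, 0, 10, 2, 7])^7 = (0 9 2 8 10 7)(1 5 4)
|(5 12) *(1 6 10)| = 6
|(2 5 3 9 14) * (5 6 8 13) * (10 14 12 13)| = 5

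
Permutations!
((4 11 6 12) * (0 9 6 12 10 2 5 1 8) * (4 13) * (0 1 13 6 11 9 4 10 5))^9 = (0 2 10 13 5 6 12 11 9 4)(1 8)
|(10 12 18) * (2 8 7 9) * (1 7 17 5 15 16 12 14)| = |(1 7 9 2 8 17 5 15 16 12 18 10 14)| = 13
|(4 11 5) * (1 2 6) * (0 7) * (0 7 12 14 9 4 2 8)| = 11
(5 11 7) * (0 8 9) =(0 8 9)(5 11 7) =[8, 1, 2, 3, 4, 11, 6, 5, 9, 0, 10, 7]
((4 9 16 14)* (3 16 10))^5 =(3 10 9 4 14 16) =((3 16 14 4 9 10))^5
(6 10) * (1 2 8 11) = (1 2 8 11)(6 10) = [0, 2, 8, 3, 4, 5, 10, 7, 11, 9, 6, 1]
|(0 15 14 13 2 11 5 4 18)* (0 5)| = |(0 15 14 13 2 11)(4 18 5)| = 6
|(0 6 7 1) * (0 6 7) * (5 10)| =|(0 7 1 6)(5 10)| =4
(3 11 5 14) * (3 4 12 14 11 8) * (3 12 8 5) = [0, 1, 2, 5, 8, 11, 6, 7, 12, 9, 10, 3, 14, 13, 4] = (3 5 11)(4 8 12 14)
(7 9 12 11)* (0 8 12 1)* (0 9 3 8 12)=[12, 9, 2, 8, 4, 5, 6, 3, 0, 1, 10, 7, 11]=(0 12 11 7 3 8)(1 9)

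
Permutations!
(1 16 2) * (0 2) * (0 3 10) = (0 2 1 16 3 10) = [2, 16, 1, 10, 4, 5, 6, 7, 8, 9, 0, 11, 12, 13, 14, 15, 3]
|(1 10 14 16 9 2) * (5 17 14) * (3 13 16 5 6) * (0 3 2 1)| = 9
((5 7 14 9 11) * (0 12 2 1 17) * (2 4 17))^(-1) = (0 17 4 12)(1 2)(5 11 9 14 7)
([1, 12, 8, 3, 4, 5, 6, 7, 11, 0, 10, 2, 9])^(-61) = (0 9 12 1)(2 11 8)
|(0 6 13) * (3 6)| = 4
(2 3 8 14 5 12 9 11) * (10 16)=(2 3 8 14 5 12 9 11)(10 16)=[0, 1, 3, 8, 4, 12, 6, 7, 14, 11, 16, 2, 9, 13, 5, 15, 10]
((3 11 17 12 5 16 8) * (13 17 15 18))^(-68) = ((3 11 15 18 13 17 12 5 16 8))^(-68) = (3 15 13 12 16)(5 8 11 18 17)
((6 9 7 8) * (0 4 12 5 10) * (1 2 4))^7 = ((0 1 2 4 12 5 10)(6 9 7 8))^7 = (12)(6 8 7 9)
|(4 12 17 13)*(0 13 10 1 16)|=8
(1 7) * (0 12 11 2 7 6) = (0 12 11 2 7 1 6) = [12, 6, 7, 3, 4, 5, 0, 1, 8, 9, 10, 2, 11]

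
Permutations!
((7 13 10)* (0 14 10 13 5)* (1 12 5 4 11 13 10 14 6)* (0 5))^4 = (14)(4 7 10 13 11)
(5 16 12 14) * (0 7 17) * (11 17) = (0 7 11 17)(5 16 12 14) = [7, 1, 2, 3, 4, 16, 6, 11, 8, 9, 10, 17, 14, 13, 5, 15, 12, 0]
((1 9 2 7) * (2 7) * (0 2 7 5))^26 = (0 7 9)(1 5 2)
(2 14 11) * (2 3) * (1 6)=(1 6)(2 14 11 3)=[0, 6, 14, 2, 4, 5, 1, 7, 8, 9, 10, 3, 12, 13, 11]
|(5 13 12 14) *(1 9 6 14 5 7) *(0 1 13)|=9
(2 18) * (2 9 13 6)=[0, 1, 18, 3, 4, 5, 2, 7, 8, 13, 10, 11, 12, 6, 14, 15, 16, 17, 9]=(2 18 9 13 6)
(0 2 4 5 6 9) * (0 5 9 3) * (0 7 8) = (0 2 4 9 5 6 3 7 8) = [2, 1, 4, 7, 9, 6, 3, 8, 0, 5]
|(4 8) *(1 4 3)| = |(1 4 8 3)| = 4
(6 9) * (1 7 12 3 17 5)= (1 7 12 3 17 5)(6 9)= [0, 7, 2, 17, 4, 1, 9, 12, 8, 6, 10, 11, 3, 13, 14, 15, 16, 5]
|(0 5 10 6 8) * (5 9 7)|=7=|(0 9 7 5 10 6 8)|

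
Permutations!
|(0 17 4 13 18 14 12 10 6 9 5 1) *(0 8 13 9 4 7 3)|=44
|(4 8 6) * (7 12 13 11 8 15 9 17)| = 10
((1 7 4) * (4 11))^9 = ((1 7 11 4))^9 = (1 7 11 4)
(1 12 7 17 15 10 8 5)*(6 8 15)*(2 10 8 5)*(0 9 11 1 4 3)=(0 9 11 1 12 7 17 6 5 4 3)(2 10 15 8)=[9, 12, 10, 0, 3, 4, 5, 17, 2, 11, 15, 1, 7, 13, 14, 8, 16, 6]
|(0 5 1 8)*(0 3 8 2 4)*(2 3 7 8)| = |(0 5 1 3 2 4)(7 8)| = 6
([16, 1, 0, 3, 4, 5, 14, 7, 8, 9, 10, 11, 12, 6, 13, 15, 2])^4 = (0 16 2)(6 14 13)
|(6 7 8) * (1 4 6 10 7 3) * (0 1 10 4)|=6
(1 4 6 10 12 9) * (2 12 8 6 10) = (1 4 10 8 6 2 12 9) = [0, 4, 12, 3, 10, 5, 2, 7, 6, 1, 8, 11, 9]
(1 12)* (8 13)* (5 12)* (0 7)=(0 7)(1 5 12)(8 13)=[7, 5, 2, 3, 4, 12, 6, 0, 13, 9, 10, 11, 1, 8]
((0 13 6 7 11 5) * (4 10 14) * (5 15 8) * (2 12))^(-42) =((0 13 6 7 11 15 8 5)(2 12)(4 10 14))^(-42) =(0 8 11 6)(5 15 7 13)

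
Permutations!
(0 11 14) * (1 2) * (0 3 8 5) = [11, 2, 1, 8, 4, 0, 6, 7, 5, 9, 10, 14, 12, 13, 3] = (0 11 14 3 8 5)(1 2)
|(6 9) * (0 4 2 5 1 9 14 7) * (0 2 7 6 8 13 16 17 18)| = |(0 4 7 2 5 1 9 8 13 16 17 18)(6 14)| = 12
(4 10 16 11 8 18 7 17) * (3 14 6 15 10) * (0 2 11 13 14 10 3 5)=(0 2 11 8 18 7 17 4 5)(3 10 16 13 14 6 15)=[2, 1, 11, 10, 5, 0, 15, 17, 18, 9, 16, 8, 12, 14, 6, 3, 13, 4, 7]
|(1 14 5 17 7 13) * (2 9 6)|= |(1 14 5 17 7 13)(2 9 6)|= 6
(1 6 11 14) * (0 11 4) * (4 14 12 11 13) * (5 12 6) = (0 13 4)(1 5 12 11 6 14) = [13, 5, 2, 3, 0, 12, 14, 7, 8, 9, 10, 6, 11, 4, 1]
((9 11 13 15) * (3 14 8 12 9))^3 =(3 12 13 14 9 15 8 11)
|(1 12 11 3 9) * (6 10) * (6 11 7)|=8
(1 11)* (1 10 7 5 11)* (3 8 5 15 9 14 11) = (3 8 5)(7 15 9 14 11 10) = [0, 1, 2, 8, 4, 3, 6, 15, 5, 14, 7, 10, 12, 13, 11, 9]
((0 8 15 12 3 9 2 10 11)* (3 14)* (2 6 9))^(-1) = ((0 8 15 12 14 3 2 10 11)(6 9))^(-1) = (0 11 10 2 3 14 12 15 8)(6 9)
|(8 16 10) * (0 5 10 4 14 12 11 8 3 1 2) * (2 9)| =42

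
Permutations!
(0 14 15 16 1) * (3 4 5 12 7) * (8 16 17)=(0 14 15 17 8 16 1)(3 4 5 12 7)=[14, 0, 2, 4, 5, 12, 6, 3, 16, 9, 10, 11, 7, 13, 15, 17, 1, 8]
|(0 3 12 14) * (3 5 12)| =4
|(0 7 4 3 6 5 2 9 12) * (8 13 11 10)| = |(0 7 4 3 6 5 2 9 12)(8 13 11 10)| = 36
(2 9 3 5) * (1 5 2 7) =(1 5 7)(2 9 3) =[0, 5, 9, 2, 4, 7, 6, 1, 8, 3]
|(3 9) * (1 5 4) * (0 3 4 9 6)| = |(0 3 6)(1 5 9 4)| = 12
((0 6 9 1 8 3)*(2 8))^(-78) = (0 3 8 2 1 9 6)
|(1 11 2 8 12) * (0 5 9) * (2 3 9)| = |(0 5 2 8 12 1 11 3 9)| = 9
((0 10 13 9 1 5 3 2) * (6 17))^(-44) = (17)(0 1)(2 9)(3 13)(5 10)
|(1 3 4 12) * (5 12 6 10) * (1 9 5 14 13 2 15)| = 9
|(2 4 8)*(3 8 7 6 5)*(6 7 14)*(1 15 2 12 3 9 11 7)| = |(1 15 2 4 14 6 5 9 11 7)(3 8 12)| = 30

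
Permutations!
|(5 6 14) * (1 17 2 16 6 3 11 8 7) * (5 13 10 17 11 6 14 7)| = 42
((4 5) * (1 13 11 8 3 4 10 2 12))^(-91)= (1 12 2 10 5 4 3 8 11 13)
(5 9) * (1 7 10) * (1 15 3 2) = (1 7 10 15 3 2)(5 9) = [0, 7, 1, 2, 4, 9, 6, 10, 8, 5, 15, 11, 12, 13, 14, 3]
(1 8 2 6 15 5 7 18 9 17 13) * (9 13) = (1 8 2 6 15 5 7 18 13)(9 17) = [0, 8, 6, 3, 4, 7, 15, 18, 2, 17, 10, 11, 12, 1, 14, 5, 16, 9, 13]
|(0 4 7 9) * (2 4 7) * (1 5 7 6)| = |(0 6 1 5 7 9)(2 4)| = 6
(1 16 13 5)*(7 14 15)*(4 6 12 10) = (1 16 13 5)(4 6 12 10)(7 14 15) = [0, 16, 2, 3, 6, 1, 12, 14, 8, 9, 4, 11, 10, 5, 15, 7, 13]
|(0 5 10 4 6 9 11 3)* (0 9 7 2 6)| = 12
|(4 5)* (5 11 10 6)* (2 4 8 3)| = 8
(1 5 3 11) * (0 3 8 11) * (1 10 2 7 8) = (0 3)(1 5)(2 7 8 11 10) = [3, 5, 7, 0, 4, 1, 6, 8, 11, 9, 2, 10]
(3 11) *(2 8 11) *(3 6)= (2 8 11 6 3)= [0, 1, 8, 2, 4, 5, 3, 7, 11, 9, 10, 6]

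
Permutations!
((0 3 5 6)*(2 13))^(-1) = ((0 3 5 6)(2 13))^(-1) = (0 6 5 3)(2 13)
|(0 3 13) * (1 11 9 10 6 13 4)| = 9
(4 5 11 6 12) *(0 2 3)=(0 2 3)(4 5 11 6 12)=[2, 1, 3, 0, 5, 11, 12, 7, 8, 9, 10, 6, 4]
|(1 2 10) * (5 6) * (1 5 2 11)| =|(1 11)(2 10 5 6)| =4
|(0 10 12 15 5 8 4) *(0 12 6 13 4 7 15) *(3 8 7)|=6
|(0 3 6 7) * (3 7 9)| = 6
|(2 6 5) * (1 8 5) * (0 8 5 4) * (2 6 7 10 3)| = |(0 8 4)(1 5 6)(2 7 10 3)| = 12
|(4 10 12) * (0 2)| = 6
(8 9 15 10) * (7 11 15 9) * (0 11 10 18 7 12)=[11, 1, 2, 3, 4, 5, 6, 10, 12, 9, 8, 15, 0, 13, 14, 18, 16, 17, 7]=(0 11 15 18 7 10 8 12)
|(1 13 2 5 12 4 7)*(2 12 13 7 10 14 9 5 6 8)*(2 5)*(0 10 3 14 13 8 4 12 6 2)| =8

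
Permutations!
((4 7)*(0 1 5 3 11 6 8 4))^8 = ((0 1 5 3 11 6 8 4 7))^8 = (0 7 4 8 6 11 3 5 1)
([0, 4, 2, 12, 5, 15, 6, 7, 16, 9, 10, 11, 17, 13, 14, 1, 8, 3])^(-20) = (3 12 17)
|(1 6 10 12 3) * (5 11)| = 10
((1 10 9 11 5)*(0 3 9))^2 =((0 3 9 11 5 1 10))^2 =(0 9 5 10 3 11 1)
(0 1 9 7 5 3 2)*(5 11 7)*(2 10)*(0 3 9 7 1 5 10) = (0 5 9 10 2 3)(1 7 11) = [5, 7, 3, 0, 4, 9, 6, 11, 8, 10, 2, 1]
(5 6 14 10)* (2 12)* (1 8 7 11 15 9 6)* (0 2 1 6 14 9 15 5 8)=(15)(0 2 12 1)(5 6 9 14 10 8 7 11)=[2, 0, 12, 3, 4, 6, 9, 11, 7, 14, 8, 5, 1, 13, 10, 15]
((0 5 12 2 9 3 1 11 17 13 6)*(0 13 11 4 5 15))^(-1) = (0 15)(1 3 9 2 12 5 4)(6 13)(11 17)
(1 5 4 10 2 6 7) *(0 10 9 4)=(0 10 2 6 7 1 5)(4 9)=[10, 5, 6, 3, 9, 0, 7, 1, 8, 4, 2]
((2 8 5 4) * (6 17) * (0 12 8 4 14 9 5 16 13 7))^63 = (0 16)(2 4)(6 17)(7 8)(12 13)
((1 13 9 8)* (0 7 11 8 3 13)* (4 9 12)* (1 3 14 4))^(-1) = (0 1 12 13 3 8 11 7)(4 14 9)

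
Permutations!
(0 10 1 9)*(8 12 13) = (0 10 1 9)(8 12 13) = [10, 9, 2, 3, 4, 5, 6, 7, 12, 0, 1, 11, 13, 8]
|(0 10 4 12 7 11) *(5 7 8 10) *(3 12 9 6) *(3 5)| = 11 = |(0 3 12 8 10 4 9 6 5 7 11)|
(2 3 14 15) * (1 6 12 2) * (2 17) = (1 6 12 17 2 3 14 15) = [0, 6, 3, 14, 4, 5, 12, 7, 8, 9, 10, 11, 17, 13, 15, 1, 16, 2]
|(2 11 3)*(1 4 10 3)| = |(1 4 10 3 2 11)| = 6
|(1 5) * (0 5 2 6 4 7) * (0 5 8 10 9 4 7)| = 5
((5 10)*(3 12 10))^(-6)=((3 12 10 5))^(-6)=(3 10)(5 12)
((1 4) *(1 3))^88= ((1 4 3))^88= (1 4 3)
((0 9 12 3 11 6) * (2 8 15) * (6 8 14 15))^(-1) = ((0 9 12 3 11 8 6)(2 14 15))^(-1) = (0 6 8 11 3 12 9)(2 15 14)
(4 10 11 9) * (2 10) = (2 10 11 9 4) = [0, 1, 10, 3, 2, 5, 6, 7, 8, 4, 11, 9]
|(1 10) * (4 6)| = |(1 10)(4 6)| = 2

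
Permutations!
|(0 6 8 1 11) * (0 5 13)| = 7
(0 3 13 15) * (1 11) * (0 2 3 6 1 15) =(0 6 1 11 15 2 3 13) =[6, 11, 3, 13, 4, 5, 1, 7, 8, 9, 10, 15, 12, 0, 14, 2]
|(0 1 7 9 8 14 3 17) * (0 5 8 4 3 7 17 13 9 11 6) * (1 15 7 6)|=|(0 15 7 11 1 17 5 8 14 6)(3 13 9 4)|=20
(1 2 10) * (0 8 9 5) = (0 8 9 5)(1 2 10) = [8, 2, 10, 3, 4, 0, 6, 7, 9, 5, 1]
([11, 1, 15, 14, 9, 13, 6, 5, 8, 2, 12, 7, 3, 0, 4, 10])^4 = (0 13 5 7 11)(2 3)(4 10)(9 12)(14 15)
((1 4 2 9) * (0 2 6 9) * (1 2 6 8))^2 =(0 9)(1 8 4)(2 6)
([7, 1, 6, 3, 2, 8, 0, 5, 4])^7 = (8)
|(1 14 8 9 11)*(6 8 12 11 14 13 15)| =9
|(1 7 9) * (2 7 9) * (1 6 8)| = |(1 9 6 8)(2 7)| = 4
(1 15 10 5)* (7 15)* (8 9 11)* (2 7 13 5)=[0, 13, 7, 3, 4, 1, 6, 15, 9, 11, 2, 8, 12, 5, 14, 10]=(1 13 5)(2 7 15 10)(8 9 11)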